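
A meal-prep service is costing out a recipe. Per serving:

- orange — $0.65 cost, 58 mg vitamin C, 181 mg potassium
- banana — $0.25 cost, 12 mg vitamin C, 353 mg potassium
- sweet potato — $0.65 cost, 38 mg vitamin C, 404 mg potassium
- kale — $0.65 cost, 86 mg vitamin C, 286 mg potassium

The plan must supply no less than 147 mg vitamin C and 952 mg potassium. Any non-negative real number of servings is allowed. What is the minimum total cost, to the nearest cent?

For a min-cost LP with two ≥-constraints, a basic feasible solution has at most two positive variables.
orange only: max(147/58, 952/181) = 5.26 servings → $3.42.
banana only: max(147/12, 952/353) = 12.25 servings → $3.06.
sweet potato only: max(147/38, 952/404) = 3.868 servings → $2.51.
kale only: max(147/86, 952/286) = 3.329 servings → $2.16.
orange + banana with both tight: 2.211 servings and 1.563 servings → $1.83.
orange + sweet potato with both tight: 1.402 servings and 1.728 servings → $2.03.
orange + kale with both targets exact would need a negative amount; discard.
banana + sweet potato: intersection lies outside the first quadrant.
banana + kale with both tight: 1.479 servings and 1.503 servings → $1.35.
sweet potato + kale with both tight: 1.668 servings and 0.9722 servings → $1.72.
So the least-cost plan costs $1.35.

$1.35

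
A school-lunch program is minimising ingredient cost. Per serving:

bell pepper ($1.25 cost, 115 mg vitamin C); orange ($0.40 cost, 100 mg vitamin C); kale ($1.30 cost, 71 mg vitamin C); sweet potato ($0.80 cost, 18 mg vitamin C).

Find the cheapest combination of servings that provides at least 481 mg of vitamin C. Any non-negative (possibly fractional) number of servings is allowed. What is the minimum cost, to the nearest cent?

Cost per mg of vitamin C: orange $0.0040, bell pepper $0.0109, kale $0.0183, sweet potato $0.0444.
With no serving limits, use only orange: 481 mg / 100 mg = 4.81 servings × $0.40 = $1.92.

$1.92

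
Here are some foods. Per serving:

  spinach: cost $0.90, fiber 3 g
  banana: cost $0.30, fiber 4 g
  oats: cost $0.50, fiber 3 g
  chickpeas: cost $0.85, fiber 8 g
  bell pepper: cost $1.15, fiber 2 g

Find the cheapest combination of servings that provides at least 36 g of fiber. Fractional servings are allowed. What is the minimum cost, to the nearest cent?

Cost per g of fiber: banana $0.0750, chickpeas $0.1062, oats $0.1667, spinach $0.3000, bell pepper $0.5750.
With no serving limits, use only banana: 36 g / 4 g = 9 servings × $0.30 = $2.70.

$2.70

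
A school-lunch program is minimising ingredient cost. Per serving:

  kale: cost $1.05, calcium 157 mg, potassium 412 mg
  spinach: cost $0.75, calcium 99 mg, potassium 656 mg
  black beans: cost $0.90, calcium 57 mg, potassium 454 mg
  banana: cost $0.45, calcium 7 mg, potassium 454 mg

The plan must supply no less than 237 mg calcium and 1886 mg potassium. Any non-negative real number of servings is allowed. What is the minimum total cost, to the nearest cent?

$2.10

Two binding constraints pin down two serving amounts, so the optimal mix uses at most two foods. The candidates are each food alone (scaled to the tighter of calcium/potassium) and each pair with both constraints tight.
kale only: max(237/157, 1886/412) = 4.578 servings → $4.81.
spinach only: max(237/99, 1886/656) = 2.875 servings → $2.16.
black beans only: max(237/57, 1886/454) = 4.158 servings → $3.74.
banana only: max(237/7, 1886/454) = 33.86 servings → $15.24.
kale + spinach: intersection lies outside the first quadrant.
kale + black beans with both tight: 0.002009 servings and 4.152 servings → $3.74.
kale + banana with both tight: 1.38 servings and 2.902 servings → $2.75.
spinach + black beans with both tight: 0.01271 servings and 4.136 servings → $3.73.
spinach + banana with both tight: 2.339 servings and 0.7742 servings → $2.10.
black beans + banana: intersection lies outside the first quadrant.
Cheapest feasible corner: $2.10.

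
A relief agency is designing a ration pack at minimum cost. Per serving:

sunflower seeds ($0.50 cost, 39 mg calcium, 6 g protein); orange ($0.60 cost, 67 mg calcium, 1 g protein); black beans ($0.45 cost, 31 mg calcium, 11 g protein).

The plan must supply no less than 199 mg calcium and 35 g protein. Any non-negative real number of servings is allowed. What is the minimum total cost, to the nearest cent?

At the optimum either one food covers both requirements or two foods hit both targets exactly; no other combination can be cheaper.
sunflower seeds only: max(199/39, 35/6) = 5.833 servings → $2.92.
orange only: max(199/67, 35/1) = 35 servings → $21.00.
black beans only: max(199/31, 35/11) = 6.419 servings → $2.89.
sunflower seeds + orange with both targets exact would need a negative amount; discard.
sunflower seeds + black beans with both tight: 4.543 servings and 0.7037 servings → $2.59.
orange + black beans with both tight: 1.564 servings and 3.04 servings → $2.31.
So the least-cost plan costs $2.31.

$2.31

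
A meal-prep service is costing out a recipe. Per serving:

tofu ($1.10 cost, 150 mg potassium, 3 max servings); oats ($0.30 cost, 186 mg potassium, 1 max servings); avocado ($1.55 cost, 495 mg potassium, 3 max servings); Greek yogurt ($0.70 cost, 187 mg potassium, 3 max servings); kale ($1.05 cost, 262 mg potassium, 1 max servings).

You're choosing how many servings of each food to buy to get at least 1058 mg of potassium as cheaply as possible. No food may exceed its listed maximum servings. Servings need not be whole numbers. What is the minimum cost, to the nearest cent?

$3.03

Cost per mg of potassium: oats $0.0016, avocado $0.0031, Greek yogurt $0.0037, kale $0.0040, tofu $0.0073.
Take 1 serving of oats: +186.0 mg potassium for $0.30 (total $0.30, still need 872.0 mg).
Take 1.762 servings of avocado: +872.0 mg potassium for $2.73 (total $3.03, still need 0.0 mg).
Filling from the cheapest source first is optimal under one linear minimum: $3.03.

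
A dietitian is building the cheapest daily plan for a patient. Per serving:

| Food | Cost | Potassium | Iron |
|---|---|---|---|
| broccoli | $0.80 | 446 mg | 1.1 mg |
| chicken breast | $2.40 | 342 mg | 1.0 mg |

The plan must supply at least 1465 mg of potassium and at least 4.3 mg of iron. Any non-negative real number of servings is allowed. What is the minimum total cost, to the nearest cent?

broccoli only: max(1465/446, 4.3/1.1) = 3.909 servings → $3.13.
chicken breast only: max(1465/342, 4.3/1.0) = 4.3 servings → $10.32.
broccoli + chicken breast: the both-tight solution has a negative serving — not a feasible corner.
So the least-cost plan costs $3.13.

$3.13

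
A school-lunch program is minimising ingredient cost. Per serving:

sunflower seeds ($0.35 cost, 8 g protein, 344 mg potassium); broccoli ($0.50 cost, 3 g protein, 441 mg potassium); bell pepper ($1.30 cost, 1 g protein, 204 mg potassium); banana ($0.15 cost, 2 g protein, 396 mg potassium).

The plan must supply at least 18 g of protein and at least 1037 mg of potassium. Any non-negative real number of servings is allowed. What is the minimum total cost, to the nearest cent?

Compare the cost at each extreme point of the feasible region.
sunflower seeds only: max(18/8, 1037/344) = 3.015 servings → $1.06.
broccoli only: max(18/3, 1037/441) = 6 servings → $3.00.
bell pepper only: max(18/1, 1037/204) = 18 servings → $23.40.
banana only: max(18/2, 1037/396) = 9 servings → $1.35.
sunflower seeds + broccoli with both tight: 1.934 servings and 0.8429 servings → $1.10.
sunflower seeds + bell pepper with both tight: 2.046 servings and 1.634 servings → $2.84.
sunflower seeds + banana with both tight: 2.038 servings and 0.8484 servings → $0.84.
broccoli + bell pepper: intersection lies outside the first quadrant.
broccoli + banana: the both-tight solution has a negative serving — not a feasible corner.
bell pepper + banana: the both-tight solution has a negative serving — not a feasible corner.
Cheapest feasible corner: $0.84.

$0.84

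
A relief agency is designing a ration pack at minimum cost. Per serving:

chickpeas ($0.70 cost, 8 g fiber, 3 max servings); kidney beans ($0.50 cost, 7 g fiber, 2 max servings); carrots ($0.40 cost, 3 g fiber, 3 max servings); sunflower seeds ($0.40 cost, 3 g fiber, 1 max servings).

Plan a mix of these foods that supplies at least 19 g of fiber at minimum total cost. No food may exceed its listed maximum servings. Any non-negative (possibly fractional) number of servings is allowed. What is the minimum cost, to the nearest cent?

Cost per g of fiber: kidney beans $0.0714, chickpeas $0.0875, carrots $0.1333, sunflower seeds $0.1333.
Take 2 servings of kidney beans: +14.0 g fiber for $1.00 (total $1.00, still need 5.0 g).
Take 0.625 servings of chickpeas: +5.0 g fiber for $0.44 (total $1.44, still need 0.0 g).
Filling from the cheapest source first is optimal under one linear minimum: $1.44.

$1.44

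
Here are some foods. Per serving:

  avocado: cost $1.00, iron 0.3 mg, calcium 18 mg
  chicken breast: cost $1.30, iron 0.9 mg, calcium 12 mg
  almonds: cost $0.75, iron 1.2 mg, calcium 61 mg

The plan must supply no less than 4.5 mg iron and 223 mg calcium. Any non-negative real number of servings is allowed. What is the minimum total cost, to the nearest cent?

This is a tiny linear program; its minimum lies at a vertex of the feasible set. List the vertices and price them.
avocado only: max(4.5/0.3, 223/18) = 15 servings → $15.00.
chicken breast only: max(4.5/0.9, 223/12) = 18.58 servings → $24.16.
almonds only: max(4.5/1.2, 223/61) = 3.75 servings → $2.81.
avocado + chicken breast with both tight: 11.64 servings and 1.119 servings → $13.10.
avocado + almonds: intersection lies outside the first quadrant.
chicken breast + almonds with both tight: 0.1704 servings and 3.622 servings → $2.94.
The minimum over all feasible corners is $2.81.

$2.81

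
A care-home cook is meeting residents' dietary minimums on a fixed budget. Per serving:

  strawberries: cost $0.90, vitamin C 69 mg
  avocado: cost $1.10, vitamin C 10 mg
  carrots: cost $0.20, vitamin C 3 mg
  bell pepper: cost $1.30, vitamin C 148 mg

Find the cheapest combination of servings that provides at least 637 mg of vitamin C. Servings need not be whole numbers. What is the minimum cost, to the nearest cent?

Cost per mg of vitamin C: bell pepper $0.0088, strawberries $0.0130, carrots $0.0667, avocado $0.1100.
With no serving limits, use only bell pepper: 637 mg / 148 mg = 4.304 servings × $1.30 = $5.60.

$5.60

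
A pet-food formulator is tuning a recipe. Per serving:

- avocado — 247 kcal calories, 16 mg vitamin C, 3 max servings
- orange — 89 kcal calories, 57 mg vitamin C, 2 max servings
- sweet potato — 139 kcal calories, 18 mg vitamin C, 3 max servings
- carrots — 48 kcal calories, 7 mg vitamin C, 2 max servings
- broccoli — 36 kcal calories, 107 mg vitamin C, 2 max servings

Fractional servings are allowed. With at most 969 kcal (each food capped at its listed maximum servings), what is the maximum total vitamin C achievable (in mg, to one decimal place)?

Vitamin C per kcal: broccoli 2.972, orange 0.6404, carrots 0.1458, sweet potato 0.1295, avocado 0.06478.
Take 2 servings of broccoli: uses 72 kcal, +214.0 mg vitamin C (running total 214.0 mg).
Take 2 servings of orange: uses 178 kcal, +114.0 mg vitamin C (running total 328.0 mg).
Take 2 servings of carrots: uses 96 kcal, +14.0 mg vitamin C (running total 342.0 mg).
Take 3 servings of sweet potato: uses 417 kcal, +54.0 mg vitamin C (running total 396.0 mg).
Take 0.834 servings of avocado: uses 206 kcal, +13.3 mg vitamin C (running total 409.3 mg).
Filling greedily by vitamin C-per-kcal is optimal for one linear limit, giving 409.3 mg.

409.3 mg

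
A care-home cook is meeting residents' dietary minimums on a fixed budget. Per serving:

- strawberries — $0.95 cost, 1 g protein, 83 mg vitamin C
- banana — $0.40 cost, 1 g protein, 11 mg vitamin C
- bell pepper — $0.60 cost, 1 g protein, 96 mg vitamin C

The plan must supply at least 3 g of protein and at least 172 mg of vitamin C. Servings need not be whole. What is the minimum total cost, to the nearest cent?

An LP optimum is at a vertex; with two nutrient constraints at most two foods are used. Check each candidate.
strawberries only: max(3/1, 172/83) = 3 servings → $2.85.
banana only: max(3/1, 172/11) = 15.64 servings → $6.25.
bell pepper only: max(3/1, 172/96) = 3 servings → $1.80.
strawberries + banana with both tight: 1.931 servings and 1.069 servings → $2.26.
strawberries + bell pepper: intersection lies outside the first quadrant.
banana + bell pepper with both tight: 1.365 servings and 1.635 servings → $1.53.
So the least-cost plan costs $1.53.

$1.53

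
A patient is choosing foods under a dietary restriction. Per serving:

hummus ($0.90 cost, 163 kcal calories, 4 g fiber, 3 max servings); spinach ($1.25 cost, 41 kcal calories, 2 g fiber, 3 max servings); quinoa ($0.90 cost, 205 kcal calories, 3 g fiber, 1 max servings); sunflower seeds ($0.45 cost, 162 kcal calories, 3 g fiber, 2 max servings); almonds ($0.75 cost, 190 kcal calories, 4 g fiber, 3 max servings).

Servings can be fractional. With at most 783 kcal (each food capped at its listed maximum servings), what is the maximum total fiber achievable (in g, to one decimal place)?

Fiber per kcal: spinach 0.04878, hummus 0.02454, almonds 0.02105, sunflower seeds 0.01852, quinoa 0.01463.
Take 3 servings of spinach: uses 123 kcal, +6.0 g fiber (running total 6.0 g).
Take 3 servings of hummus: uses 489 kcal, +12.0 g fiber (running total 18.0 g).
Take 0.9 servings of almonds: uses 171 kcal, +3.6 g fiber (running total 21.6 g).
Greedy by best ratio exhausts the calories allowance optimally: 21.6 g.

21.6 g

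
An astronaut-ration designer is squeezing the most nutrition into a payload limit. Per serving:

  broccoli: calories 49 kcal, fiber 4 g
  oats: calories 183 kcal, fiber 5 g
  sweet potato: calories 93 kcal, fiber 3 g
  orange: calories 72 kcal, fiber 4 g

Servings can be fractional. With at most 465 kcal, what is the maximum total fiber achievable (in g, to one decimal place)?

38.0 g

Fiber per kcal: broccoli 0.08163, orange 0.05556, sweet potato 0.03226, oats 0.02732.
With no serving limits, spend the whole calories allowance on broccoli: 465 kcal / 49 kcal × 4 g = 38.0 g.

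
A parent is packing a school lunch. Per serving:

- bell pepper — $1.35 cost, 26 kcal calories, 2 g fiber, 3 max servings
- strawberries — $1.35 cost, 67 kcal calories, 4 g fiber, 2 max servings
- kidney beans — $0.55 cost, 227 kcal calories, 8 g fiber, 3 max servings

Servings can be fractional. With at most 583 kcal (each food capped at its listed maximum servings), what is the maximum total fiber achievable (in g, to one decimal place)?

27.1 g

Fiber per kcal: bell pepper 0.07692, strawberries 0.0597, kidney beans 0.03524.
Take 3 servings of bell pepper: uses 78 kcal, +6.0 g fiber (running total 6.0 g).
Take 2 servings of strawberries: uses 134 kcal, +8.0 g fiber (running total 14.0 g).
Take 1.634 servings of kidney beans: uses 371 kcal, +13.1 g fiber (running total 27.1 g).
Greedy by best ratio exhausts the calories allowance optimally: 27.1 g.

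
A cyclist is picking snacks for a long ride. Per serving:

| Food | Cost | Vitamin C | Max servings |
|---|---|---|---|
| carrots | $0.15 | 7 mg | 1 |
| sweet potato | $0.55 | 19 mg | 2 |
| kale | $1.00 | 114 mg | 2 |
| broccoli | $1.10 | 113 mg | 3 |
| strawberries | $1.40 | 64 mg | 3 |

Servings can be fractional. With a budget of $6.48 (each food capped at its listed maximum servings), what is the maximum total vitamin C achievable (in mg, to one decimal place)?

Vitamin C per dollar: kale 114, broccoli 102.7, carrots 46.67, strawberries 45.71, sweet potato 34.55.
Take 2 servings of kale: spends $2.00, +228.0 mg vitamin C (running total 228.0 mg).
Take 3 servings of broccoli: spends $3.30, +339.0 mg vitamin C (running total 567.0 mg).
Take 1 serving of carrots: spends $0.15, +7.0 mg vitamin C (running total 574.0 mg).
Take 0.7357 servings of strawberries: spends $1.03, +47.1 mg vitamin C (running total 621.1 mg).
Greedy by best ratio exhausts the cost allowance optimally: 621.1 mg.

621.1 mg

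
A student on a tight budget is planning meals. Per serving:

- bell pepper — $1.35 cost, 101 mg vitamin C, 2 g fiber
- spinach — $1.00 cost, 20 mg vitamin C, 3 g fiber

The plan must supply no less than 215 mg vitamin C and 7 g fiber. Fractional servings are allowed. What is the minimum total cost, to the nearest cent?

$3.65

The cheapest plan sits at a corner of the feasible region — with two constraints it uses at most two foods.
bell pepper only: max(215/101, 7/2) = 3.5 servings → $4.72.
spinach only: max(215/20, 7/3) = 10.75 servings → $10.75.
bell pepper + spinach with both tight: 1.92 servings and 1.053 servings → $3.65.
The minimum over all feasible corners is $3.65.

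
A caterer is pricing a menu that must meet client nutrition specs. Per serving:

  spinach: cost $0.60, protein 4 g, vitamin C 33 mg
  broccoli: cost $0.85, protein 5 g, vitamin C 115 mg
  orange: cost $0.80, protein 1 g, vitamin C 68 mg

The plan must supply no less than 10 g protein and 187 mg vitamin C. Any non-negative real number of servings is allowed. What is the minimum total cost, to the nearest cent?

$1.64

This is a tiny linear program; its minimum lies at a vertex of the feasible set. List the vertices and price them.
spinach only: max(10/4, 187/33) = 5.667 servings → $3.40.
broccoli only: max(10/5, 187/115) = 2 servings → $1.70.
orange only: max(10/1, 187/68) = 10 servings → $8.00.
spinach + broccoli with both tight: 0.7288 servings and 1.417 servings → $1.64.
spinach + orange with both tight: 2.063 servings and 1.749 servings → $2.64.
broccoli + orange: the both-tight solution has a negative serving — not a feasible corner.
So the least-cost plan costs $1.64.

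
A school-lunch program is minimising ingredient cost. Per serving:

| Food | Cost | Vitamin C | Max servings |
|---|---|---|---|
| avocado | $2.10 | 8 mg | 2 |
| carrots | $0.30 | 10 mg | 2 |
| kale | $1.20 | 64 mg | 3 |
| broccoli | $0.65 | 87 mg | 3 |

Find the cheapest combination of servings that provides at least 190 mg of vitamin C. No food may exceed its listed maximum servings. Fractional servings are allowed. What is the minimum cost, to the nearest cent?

$1.42

Cost per mg of vitamin C: broccoli $0.0075, kale $0.0187, carrots $0.0300, avocado $0.2625.
Take 2.184 servings of broccoli: +190.0 mg vitamin C for $1.42 (total $1.42, still need 0.0 mg).
Filling from the cheapest source first is optimal under one linear minimum: $1.42.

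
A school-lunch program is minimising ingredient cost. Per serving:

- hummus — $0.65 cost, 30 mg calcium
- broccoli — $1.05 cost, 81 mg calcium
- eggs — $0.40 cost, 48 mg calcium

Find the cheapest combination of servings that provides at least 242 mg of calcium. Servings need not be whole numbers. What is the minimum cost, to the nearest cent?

$2.02

Cost per mg of calcium: eggs $0.0083, broccoli $0.0130, hummus $0.0217.
With no serving limits, use only eggs: 242 mg / 48 mg = 5.042 servings × $0.40 = $2.02.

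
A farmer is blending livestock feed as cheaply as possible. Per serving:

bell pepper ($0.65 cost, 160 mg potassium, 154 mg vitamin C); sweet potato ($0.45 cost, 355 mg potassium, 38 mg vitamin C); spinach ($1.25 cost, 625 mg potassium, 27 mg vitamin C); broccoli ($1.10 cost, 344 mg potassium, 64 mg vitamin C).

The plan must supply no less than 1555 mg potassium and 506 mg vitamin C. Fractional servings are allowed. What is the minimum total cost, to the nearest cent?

$3.08

The cheapest plan sits at a corner of the feasible region — with two constraints it uses at most two foods.
bell pepper only: max(1555/160, 506/154) = 9.719 servings → $6.32.
sweet potato only: max(1555/355, 506/38) = 13.32 servings → $5.99.
spinach only: max(1555/625, 506/27) = 18.74 servings → $23.43.
broccoli only: max(1555/344, 506/64) = 7.906 servings → $8.70.
bell pepper + sweet potato with both tight: 2.481 servings and 3.262 servings → $3.08.
bell pepper + spinach with both tight: 2.983 servings and 1.724 servings → $4.09.
bell pepper + broccoli with both tight: 1.744 servings and 3.709 servings → $5.21.
sweet potato + spinach: intersection lies outside the first quadrant.
sweet potato + broccoli with both targets exact would need a negative amount; discard.
spinach + broccoli with both targets exact would need a negative amount; discard.
So the least-cost plan costs $3.08.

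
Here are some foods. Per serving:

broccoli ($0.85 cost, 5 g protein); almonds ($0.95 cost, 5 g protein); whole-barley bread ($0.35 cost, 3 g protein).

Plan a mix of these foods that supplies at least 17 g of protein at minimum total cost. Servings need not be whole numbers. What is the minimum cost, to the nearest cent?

Cost per g of protein: whole-barley bread $0.1167, broccoli $0.1700, almonds $0.1900.
With no serving limits, use only whole-barley bread: 17 g / 3 g = 5.667 servings × $0.35 = $1.98.

$1.98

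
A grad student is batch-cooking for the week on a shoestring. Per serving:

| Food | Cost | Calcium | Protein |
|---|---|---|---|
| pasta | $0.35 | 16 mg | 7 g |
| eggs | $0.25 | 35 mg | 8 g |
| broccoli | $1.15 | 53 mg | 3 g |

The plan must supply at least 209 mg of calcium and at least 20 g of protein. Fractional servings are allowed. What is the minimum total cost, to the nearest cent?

$1.49

The cheapest plan sits at a corner of the feasible region — with two constraints it uses at most two foods.
pasta only: max(209/16, 20/7) = 13.06 servings → $4.57.
eggs only: max(209/35, 20/8) = 5.971 servings → $1.49.
broccoli only: max(209/53, 20/3) = 6.667 servings → $7.67.
pasta + eggs: intersection lies outside the first quadrant.
pasta + broccoli with both tight: 1.341 servings and 3.539 servings → $4.54.
eggs + broccoli with both tight: 1.357 servings and 3.047 servings → $3.84.
So the least-cost plan costs $1.49.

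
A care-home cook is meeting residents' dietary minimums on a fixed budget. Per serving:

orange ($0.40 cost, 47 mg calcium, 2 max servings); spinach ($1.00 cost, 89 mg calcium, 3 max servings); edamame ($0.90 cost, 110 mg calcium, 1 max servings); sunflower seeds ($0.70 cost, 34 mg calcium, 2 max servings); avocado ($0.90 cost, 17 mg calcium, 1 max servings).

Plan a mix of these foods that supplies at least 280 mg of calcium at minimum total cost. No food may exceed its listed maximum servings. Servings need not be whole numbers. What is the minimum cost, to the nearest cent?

$2.55

Cost per mg of calcium: edamame $0.0082, orange $0.0085, spinach $0.0112, sunflower seeds $0.0206, avocado $0.0529.
Take 1 serving of edamame: +110.0 mg calcium for $0.90 (total $0.90, still need 170.0 mg).
Take 2 servings of orange: +94.0 mg calcium for $0.80 (total $1.70, still need 76.0 mg).
Take 0.8539 servings of spinach: +76.0 mg calcium for $0.85 (total $2.55, still need 0.0 mg).
Greedy by cheapest-per-mg is optimal for a single linear constraint, so the minimum cost is $2.55.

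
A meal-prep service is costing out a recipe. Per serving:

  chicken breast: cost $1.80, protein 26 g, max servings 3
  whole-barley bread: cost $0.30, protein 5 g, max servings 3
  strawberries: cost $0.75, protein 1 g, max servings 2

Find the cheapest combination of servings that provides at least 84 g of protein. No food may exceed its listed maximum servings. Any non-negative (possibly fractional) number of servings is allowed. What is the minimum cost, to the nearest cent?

Cost per g of protein: whole-barley bread $0.0600, chicken breast $0.0692, strawberries $0.7500.
Take 3 servings of whole-barley bread: +15.0 g protein for $0.90 (total $0.90, still need 69.0 g).
Take 2.654 servings of chicken breast: +69.0 g protein for $4.78 (total $5.68, still need 0.0 g).
Filling from the cheapest source first is optimal under one linear minimum: $5.68.

$5.68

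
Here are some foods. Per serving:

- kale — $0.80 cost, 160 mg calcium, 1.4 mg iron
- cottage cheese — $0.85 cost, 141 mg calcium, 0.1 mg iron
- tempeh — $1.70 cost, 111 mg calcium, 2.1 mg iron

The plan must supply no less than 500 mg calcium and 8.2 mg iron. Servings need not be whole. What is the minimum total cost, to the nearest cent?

Two binding constraints pin down two serving amounts, so the optimal mix uses at most two foods. The candidates are each food alone (scaled to the tighter of calcium/iron) and each pair with both constraints tight.
kale only: max(500/160, 8.2/1.4) = 5.857 servings → $4.69.
cottage cheese only: max(500/141, 8.2/0.1) = 82 servings → $69.70.
tempeh only: max(500/111, 8.2/2.1) = 4.505 servings → $7.66.
kale + cottage cheese: the both-tight solution has a negative serving — not a feasible corner.
kale + tempeh with both tight: 0.7741 servings and 3.389 servings → $6.38.
cottage cheese + tempeh with both tight: 0.4905 servings and 3.881 servings → $7.02.
So the least-cost plan costs $4.69.

$4.69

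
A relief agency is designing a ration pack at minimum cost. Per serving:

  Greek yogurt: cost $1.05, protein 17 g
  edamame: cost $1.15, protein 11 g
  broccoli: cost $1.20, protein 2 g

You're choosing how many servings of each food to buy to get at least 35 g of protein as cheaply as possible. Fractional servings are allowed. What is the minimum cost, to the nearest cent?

Cost per g of protein: Greek yogurt $0.0618, edamame $0.1045, broccoli $0.6000.
With no serving limits, use only Greek yogurt: 35 g / 17 g = 2.059 servings × $1.05 = $2.16.

$2.16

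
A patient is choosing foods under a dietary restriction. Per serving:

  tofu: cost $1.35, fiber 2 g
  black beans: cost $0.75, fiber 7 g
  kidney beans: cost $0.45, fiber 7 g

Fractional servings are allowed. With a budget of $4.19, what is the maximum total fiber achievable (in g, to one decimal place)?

Fiber per dollar: kidney beans 15.56, black beans 9.333, tofu 1.481.
With no serving limits, spend the whole cost allowance on kidney beans: $4.19 / $0.45 × 7 g = 65.2 g.

65.2 g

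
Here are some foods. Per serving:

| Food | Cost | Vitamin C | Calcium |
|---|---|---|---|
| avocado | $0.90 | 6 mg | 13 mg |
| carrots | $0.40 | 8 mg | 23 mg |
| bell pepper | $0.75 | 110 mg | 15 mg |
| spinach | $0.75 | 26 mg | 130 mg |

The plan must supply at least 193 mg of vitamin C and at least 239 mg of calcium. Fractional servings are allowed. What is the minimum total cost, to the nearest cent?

Minimising a linear cost over {vitamin C ≥ 193, calcium ≥ 239, servings ≥ 0} — the optimum is at a vertex, using one or two foods.
avocado only: max(193/6, 239/13) = 32.17 servings → $28.95.
carrots only: max(193/8, 239/23) = 24.12 servings → $9.65.
bell pepper only: max(193/110, 239/15) = 15.93 servings → $11.95.
spinach only: max(193/26, 239/130) = 7.423 servings → $5.57.
avocado + carrots: the both-tight solution has a negative serving — not a feasible corner.
avocado + bell pepper with both tight: 17.46 servings and 0.8022 servings → $16.31.
avocado + spinach: intersection lies outside the first quadrant.
carrots + bell pepper with both tight: 9.707 servings and 1.049 servings → $4.67.
carrots + spinach: intersection lies outside the first quadrant.
bell pepper + spinach with both tight: 1.357 servings and 1.682 servings → $2.28.
Cheapest feasible corner: $2.28.

$2.28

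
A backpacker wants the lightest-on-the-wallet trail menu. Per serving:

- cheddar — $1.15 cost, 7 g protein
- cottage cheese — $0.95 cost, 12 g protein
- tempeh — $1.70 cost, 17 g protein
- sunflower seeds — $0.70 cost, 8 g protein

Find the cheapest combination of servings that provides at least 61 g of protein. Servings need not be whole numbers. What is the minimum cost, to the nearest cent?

Cost per g of protein: cottage cheese $0.0792, sunflower seeds $0.0875, tempeh $0.1000, cheddar $0.1643.
With no serving limits, use only cottage cheese: 61 g / 12 g = 5.083 servings × $0.95 = $4.83.

$4.83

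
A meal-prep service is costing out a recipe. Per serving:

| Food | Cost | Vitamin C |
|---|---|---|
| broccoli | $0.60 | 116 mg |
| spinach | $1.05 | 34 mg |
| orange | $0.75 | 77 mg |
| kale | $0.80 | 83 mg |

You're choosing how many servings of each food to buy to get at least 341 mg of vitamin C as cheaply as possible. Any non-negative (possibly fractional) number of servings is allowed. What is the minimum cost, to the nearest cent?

$1.76

Cost per mg of vitamin C: broccoli $0.0052, kale $0.0096, orange $0.0097, spinach $0.0309.
With no serving limits, use only broccoli: 341 mg / 116 mg = 2.94 servings × $0.60 = $1.76.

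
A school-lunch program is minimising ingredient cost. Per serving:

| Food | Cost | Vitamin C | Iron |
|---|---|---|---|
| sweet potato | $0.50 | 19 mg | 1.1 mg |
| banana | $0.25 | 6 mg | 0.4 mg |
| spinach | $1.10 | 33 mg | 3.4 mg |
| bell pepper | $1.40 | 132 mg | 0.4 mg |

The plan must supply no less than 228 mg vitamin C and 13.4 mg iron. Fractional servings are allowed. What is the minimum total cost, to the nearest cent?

Compare the cost at each extreme point of the feasible region.
sweet potato only: max(228/19, 13.4/1.1) = 12.18 servings → $6.09.
banana only: max(228/6, 13.4/0.4) = 38 servings → $9.50.
spinach only: max(228/33, 13.4/3.4) = 6.909 servings → $7.60.
bell pepper only: max(228/132, 13.4/0.4) = 33.5 servings → $46.90.
sweet potato + banana with both tight: 10.8 servings and 3.8 servings → $6.35.
sweet potato + spinach with both tight: 11.77 servings and 0.1343 servings → $6.03.
sweet potato + bell pepper with both targets exact would need a negative amount; discard.
banana + spinach: the both-tight solution has a negative serving — not a feasible corner.
banana + bell pepper with both tight: 33.29 servings and 0.2143 servings → $8.62.
spinach + bell pepper with both tight: 3.851 servings and 0.7645 servings → $5.31.
The minimum over all feasible corners is $5.31.

$5.31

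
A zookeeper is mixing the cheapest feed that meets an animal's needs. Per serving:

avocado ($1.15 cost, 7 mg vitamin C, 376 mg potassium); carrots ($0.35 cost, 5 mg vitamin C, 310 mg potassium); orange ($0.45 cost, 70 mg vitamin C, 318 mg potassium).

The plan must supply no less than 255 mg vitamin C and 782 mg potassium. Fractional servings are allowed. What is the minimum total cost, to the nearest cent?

$1.64

Minimising a linear cost over {vitamin C ≥ 255, potassium ≥ 782, servings ≥ 0} — the optimum is at a vertex, using one or two foods.
avocado only: max(255/7, 782/376) = 36.43 servings → $41.89.
carrots only: max(255/5, 782/310) = 51 servings → $17.85.
orange only: max(255/70, 782/318) = 3.643 servings → $1.64.
avocado + carrots with both targets exact would need a negative amount; discard.
avocado + orange: intersection lies outside the first quadrant.
carrots + orange: the both-tight solution has a negative serving — not a feasible corner.
The minimum over all feasible corners is $1.64.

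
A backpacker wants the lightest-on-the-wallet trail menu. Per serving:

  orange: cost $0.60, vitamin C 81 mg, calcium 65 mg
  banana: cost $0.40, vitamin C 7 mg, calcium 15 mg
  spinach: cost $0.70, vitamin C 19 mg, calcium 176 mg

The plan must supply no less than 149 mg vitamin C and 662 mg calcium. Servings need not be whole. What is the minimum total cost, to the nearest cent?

$2.99

orange only: max(149/81, 662/65) = 10.18 servings → $6.11.
banana only: max(149/7, 662/15) = 44.13 servings → $17.65.
spinach only: max(149/19, 662/176) = 7.842 servings → $5.49.
orange + banana: the both-tight solution has a negative serving — not a feasible corner.
orange + spinach with both tight: 1.048 servings and 3.374 servings → $2.99.
banana + spinach with both tight: 14.41 servings and 2.533 servings → $7.54.
The minimum over all feasible corners is $2.99.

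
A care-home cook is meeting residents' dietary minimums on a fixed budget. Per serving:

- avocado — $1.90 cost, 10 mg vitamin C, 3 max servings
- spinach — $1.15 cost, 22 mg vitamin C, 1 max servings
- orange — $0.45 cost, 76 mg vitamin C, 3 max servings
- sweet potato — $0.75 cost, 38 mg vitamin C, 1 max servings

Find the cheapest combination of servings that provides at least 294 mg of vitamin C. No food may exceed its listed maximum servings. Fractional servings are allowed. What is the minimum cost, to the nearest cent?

Cost per mg of vitamin C: orange $0.0059, sweet potato $0.0197, spinach $0.0523, avocado $0.1900.
Take 3 servings of orange: +228.0 mg vitamin C for $1.35 (total $1.35, still need 66.0 mg).
Take 1 serving of sweet potato: +38.0 mg vitamin C for $0.75 (total $2.10, still need 28.0 mg).
Take 1 serving of spinach: +22.0 mg vitamin C for $1.15 (total $3.25, still need 6.0 mg).
Take 0.6 servings of avocado: +6.0 mg vitamin C for $1.14 (total $4.39, still need 0.0 mg).
Greedy by cheapest-per-mg is optimal for a single linear constraint, so the minimum cost is $4.39.

$4.39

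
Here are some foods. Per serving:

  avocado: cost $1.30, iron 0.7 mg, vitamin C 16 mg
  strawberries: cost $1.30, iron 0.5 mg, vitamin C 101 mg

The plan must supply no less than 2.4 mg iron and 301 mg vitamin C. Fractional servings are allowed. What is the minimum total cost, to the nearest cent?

$5.48

This is a tiny linear program; its minimum lies at a vertex of the feasible set. List the vertices and price them.
avocado only: max(2.4/0.7, 301/16) = 18.81 servings → $24.46.
strawberries only: max(2.4/0.5, 301/101) = 4.8 servings → $6.24.
avocado + strawberries with both tight: 1.466 servings and 2.748 servings → $5.48.
Cheapest feasible corner: $5.48.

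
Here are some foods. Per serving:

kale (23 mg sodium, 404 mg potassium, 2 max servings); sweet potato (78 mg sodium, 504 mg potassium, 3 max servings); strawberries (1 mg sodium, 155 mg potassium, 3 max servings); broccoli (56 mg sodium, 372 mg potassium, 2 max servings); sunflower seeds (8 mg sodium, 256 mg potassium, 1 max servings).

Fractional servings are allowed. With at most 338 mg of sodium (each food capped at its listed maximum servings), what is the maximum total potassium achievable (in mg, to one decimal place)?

Potassium per mg sodium: strawberries 155, sunflower seeds 32, kale 17.57, broccoli 6.643, sweet potato 6.462.
Take 3 servings of strawberries: uses 3 mg sodium, +465.0 mg potassium (running total 465.0 mg).
Take 1 serving of sunflower seeds: uses 8 mg sodium, +256.0 mg potassium (running total 721.0 mg).
Take 2 servings of kale: uses 46 mg sodium, +808.0 mg potassium (running total 1529.0 mg).
Take 2 servings of broccoli: uses 112 mg sodium, +744.0 mg potassium (running total 2273.0 mg).
Take 2.167 servings of sweet potato: uses 169 mg sodium, +1092.0 mg potassium (running total 3365.0 mg).
Greedy by best ratio exhausts the sodium allowance optimally: 3365.0 mg.

3365.0 mg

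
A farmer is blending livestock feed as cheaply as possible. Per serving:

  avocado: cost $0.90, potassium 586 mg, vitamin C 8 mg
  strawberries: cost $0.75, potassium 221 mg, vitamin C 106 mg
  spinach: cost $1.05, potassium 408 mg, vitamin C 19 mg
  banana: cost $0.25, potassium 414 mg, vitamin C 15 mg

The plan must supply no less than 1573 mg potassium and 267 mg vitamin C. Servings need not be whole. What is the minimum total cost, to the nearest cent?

$2.27

A basic optimal solution has at most two foods positive. Try each food alone and each pair with both targets met exactly.
avocado only: max(1573/586, 267/8) = 33.38 servings → $30.04.
strawberries only: max(1573/221, 267/106) = 7.118 servings → $5.34.
spinach only: max(1573/408, 267/19) = 14.05 servings → $14.76.
banana only: max(1573/414, 267/15) = 17.8 servings → $4.45.
avocado + strawberries with both tight: 1.785 servings and 2.384 servings → $3.39.
avocado + spinach with both targets exact would need a negative amount; discard.
avocado + banana: the both-tight solution has a negative serving — not a feasible corner.
strawberries + spinach with both tight: 2.024 servings and 2.759 servings → $4.42.
strawberries + banana with both tight: 2.143 servings and 2.656 servings → $2.27.
spinach + banana with both targets exact would need a negative amount; discard.
Cheapest feasible corner: $2.27.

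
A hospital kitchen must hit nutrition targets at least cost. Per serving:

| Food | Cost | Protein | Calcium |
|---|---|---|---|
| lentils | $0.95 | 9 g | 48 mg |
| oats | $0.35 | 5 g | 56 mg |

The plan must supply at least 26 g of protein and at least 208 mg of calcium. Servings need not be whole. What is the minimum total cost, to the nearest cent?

$1.82

This is a tiny linear program; its minimum lies at a vertex of the feasible set. List the vertices and price them.
lentils only: max(26/9, 208/48) = 4.333 servings → $4.12.
oats only: max(26/5, 208/56) = 5.2 servings → $1.82.
lentils + oats with both tight: 1.576 servings and 2.364 servings → $2.32.
Cheapest feasible corner: $1.82.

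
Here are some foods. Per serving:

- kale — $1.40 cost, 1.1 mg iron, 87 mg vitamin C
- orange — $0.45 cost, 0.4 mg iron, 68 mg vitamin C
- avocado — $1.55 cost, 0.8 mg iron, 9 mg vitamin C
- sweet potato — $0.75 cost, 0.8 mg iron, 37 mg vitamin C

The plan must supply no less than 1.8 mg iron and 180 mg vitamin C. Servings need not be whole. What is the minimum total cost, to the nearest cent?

$1.83

With two linear requirements the optimum uses one or two foods; enumerate the corners.
kale only: max(1.8/1.1, 180/87) = 2.069 servings → $2.90.
orange only: max(1.8/0.4, 180/68) = 4.5 servings → $2.02.
avocado only: max(1.8/0.8, 180/9) = 20 servings → $31.00.
sweet potato only: max(1.8/0.8, 180/37) = 4.865 servings → $3.65.
kale + orange with both tight: 1.26 servings and 1.035 servings → $2.23.
kale + avocado: intersection lies outside the first quadrant.
kale + sweet potato: intersection lies outside the first quadrant.
orange + avocado with both tight: 2.516 servings and 0.9921 servings → $2.67.
orange + sweet potato with both tight: 1.955 servings and 1.273 servings → $1.83.
avocado + sweet potato: intersection lies outside the first quadrant.
Cheapest feasible corner: $1.83.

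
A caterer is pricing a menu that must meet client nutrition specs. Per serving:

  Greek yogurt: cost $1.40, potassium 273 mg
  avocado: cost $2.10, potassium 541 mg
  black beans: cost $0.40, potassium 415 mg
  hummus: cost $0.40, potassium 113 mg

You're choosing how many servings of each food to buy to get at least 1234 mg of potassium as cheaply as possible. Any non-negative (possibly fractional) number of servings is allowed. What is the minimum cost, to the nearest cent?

$1.19

Cost per mg of potassium: black beans $0.0010, hummus $0.0035, avocado $0.0039, Greek yogurt $0.0051.
With no serving limits, use only black beans: 1234 mg / 415 mg = 2.973 servings × $0.40 = $1.19.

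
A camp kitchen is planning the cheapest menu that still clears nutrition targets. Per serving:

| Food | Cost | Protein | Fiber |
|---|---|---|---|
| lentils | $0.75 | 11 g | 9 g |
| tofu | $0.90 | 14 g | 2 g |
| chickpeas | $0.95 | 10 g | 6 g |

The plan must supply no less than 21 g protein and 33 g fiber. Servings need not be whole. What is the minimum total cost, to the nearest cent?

$2.75

A basic optimal solution has at most two foods positive. Try each food alone and each pair with both targets met exactly.
lentils only: max(21/11, 33/9) = 3.667 servings → $2.75.
tofu only: max(21/14, 33/2) = 16.5 servings → $14.85.
chickpeas only: max(21/10, 33/6) = 5.5 servings → $5.22.
lentils + tofu: the both-tight solution has a negative serving — not a feasible corner.
lentils + chickpeas: intersection lies outside the first quadrant.
tofu + chickpeas with both targets exact would need a negative amount; discard.
Cheapest feasible corner: $2.75.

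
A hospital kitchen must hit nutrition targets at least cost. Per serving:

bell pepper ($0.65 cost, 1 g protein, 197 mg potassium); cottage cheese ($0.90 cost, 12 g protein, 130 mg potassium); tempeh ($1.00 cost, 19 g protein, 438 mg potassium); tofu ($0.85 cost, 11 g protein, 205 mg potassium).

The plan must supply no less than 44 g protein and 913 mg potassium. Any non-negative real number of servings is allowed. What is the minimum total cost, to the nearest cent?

At the optimum either one food covers both requirements or two foods hit both targets exactly; no other combination can be cheaper.
bell pepper only: max(44/1, 913/197) = 44 servings → $28.60.
cottage cheese only: max(44/12, 913/130) = 7.023 servings → $6.32.
tempeh only: max(44/19, 913/438) = 2.316 servings → $2.32.
tofu only: max(44/11, 913/205) = 4.454 servings → $3.79.
bell pepper + cottage cheese with both tight: 2.344 servings and 3.471 servings → $4.65.
bell pepper + tempeh: intersection lies outside the first quadrant.
bell pepper + tofu with both tight: 0.5214 servings and 3.953 servings → $3.70.
cottage cheese + tempeh with both tight: 0.691 servings and 1.879 servings → $2.50.
cottage cheese + tofu: the both-tight solution has a negative serving — not a feasible corner.
tempeh + tofu with both tight: 1.108 servings and 2.086 servings → $2.88.
The minimum over all feasible corners is $2.32.

$2.32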